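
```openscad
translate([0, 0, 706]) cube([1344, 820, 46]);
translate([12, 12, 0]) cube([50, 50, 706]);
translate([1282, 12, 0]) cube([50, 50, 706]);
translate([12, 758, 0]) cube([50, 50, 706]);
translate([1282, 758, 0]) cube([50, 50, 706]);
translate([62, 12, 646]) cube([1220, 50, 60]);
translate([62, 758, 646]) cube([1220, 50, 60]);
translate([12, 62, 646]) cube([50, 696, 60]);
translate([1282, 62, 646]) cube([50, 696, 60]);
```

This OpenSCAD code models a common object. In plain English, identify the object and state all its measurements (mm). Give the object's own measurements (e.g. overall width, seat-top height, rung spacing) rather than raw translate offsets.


A rectangular dining table. The top is 1344×820×46 mm with its upper surface at z = 752 mm. It stands on four 50×50 mm square legs, each inset 12 mm from the nearest pair of top edges, running from the floor to the underside of the top. Four apron rails, 50 mm thick and 60 mm tall, run between adjacent legs with their top edges flush with the underside of the top and their outer faces flush with the legs' outer faces.


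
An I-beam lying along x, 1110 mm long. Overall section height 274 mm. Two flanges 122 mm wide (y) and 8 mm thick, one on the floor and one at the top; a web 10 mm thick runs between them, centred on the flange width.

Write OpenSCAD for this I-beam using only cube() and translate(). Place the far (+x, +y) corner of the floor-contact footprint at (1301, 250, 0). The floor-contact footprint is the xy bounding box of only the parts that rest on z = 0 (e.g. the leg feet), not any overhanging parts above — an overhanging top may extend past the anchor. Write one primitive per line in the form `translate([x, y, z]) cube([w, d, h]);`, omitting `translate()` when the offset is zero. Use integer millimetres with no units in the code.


translate([191, 128, 0]) cube([1110, 122, 8]);
translate([191, 184, 8]) cube([1110, 10, 258]);
translate([191, 128, 266]) cube([1110, 122, 8]);


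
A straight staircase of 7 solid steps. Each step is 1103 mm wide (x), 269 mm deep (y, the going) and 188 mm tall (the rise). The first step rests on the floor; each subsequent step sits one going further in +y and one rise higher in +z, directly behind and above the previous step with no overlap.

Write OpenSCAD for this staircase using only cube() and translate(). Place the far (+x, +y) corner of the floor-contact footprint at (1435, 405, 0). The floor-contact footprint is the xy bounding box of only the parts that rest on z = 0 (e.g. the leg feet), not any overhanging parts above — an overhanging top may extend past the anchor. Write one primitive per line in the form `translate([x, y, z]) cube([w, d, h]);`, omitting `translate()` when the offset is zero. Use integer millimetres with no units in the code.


translate([332, 136, 0]) cube([1103, 269, 188]);
translate([332, 405, 188]) cube([1103, 269, 188]);
translate([332, 674, 376]) cube([1103, 269, 188]);
translate([332, 943, 564]) cube([1103, 269, 188]);
translate([332, 1212, 752]) cube([1103, 269, 188]);
translate([332, 1481, 940]) cube([1103, 269, 188]);
translate([332, 1750, 1128]) cube([1103, 269, 188]);


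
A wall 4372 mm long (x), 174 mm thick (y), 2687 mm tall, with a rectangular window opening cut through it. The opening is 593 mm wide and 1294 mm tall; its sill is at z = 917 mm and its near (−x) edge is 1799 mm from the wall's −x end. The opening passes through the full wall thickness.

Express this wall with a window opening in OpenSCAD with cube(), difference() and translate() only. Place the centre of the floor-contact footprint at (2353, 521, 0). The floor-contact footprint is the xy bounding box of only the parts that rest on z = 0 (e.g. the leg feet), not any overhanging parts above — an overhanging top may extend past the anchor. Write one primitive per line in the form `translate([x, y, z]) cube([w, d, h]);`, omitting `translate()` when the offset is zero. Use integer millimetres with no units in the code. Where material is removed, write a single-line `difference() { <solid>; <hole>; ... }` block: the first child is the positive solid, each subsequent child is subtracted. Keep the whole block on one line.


difference() { translate([167, 434, 0]) cube([4372, 174, 2687]); translate([1966, 434, 917]) cube([593, 174, 1294]); }


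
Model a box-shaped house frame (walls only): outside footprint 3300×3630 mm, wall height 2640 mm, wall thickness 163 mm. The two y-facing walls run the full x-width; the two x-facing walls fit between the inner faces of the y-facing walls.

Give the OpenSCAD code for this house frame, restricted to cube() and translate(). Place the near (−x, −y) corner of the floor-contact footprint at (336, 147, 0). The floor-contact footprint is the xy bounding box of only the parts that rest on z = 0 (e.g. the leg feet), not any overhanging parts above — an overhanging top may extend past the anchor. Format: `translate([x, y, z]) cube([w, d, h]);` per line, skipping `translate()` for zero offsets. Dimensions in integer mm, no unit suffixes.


translate([336, 147, 0]) cube([3300, 163, 2640]);
translate([336, 3614, 0]) cube([3300, 163, 2640]);
translate([336, 310, 0]) cube([163, 3304, 2640]);
translate([3473, 310, 0]) cube([163, 3304, 2640]);


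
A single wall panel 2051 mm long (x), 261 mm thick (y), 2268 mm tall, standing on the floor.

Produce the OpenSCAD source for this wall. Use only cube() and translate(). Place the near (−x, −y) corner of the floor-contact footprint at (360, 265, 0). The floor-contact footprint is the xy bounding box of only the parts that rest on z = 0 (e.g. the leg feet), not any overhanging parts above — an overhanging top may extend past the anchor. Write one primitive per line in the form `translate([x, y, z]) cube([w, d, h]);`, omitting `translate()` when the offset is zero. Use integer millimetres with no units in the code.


translate([360, 265, 0]) cube([2051, 261, 2268]);


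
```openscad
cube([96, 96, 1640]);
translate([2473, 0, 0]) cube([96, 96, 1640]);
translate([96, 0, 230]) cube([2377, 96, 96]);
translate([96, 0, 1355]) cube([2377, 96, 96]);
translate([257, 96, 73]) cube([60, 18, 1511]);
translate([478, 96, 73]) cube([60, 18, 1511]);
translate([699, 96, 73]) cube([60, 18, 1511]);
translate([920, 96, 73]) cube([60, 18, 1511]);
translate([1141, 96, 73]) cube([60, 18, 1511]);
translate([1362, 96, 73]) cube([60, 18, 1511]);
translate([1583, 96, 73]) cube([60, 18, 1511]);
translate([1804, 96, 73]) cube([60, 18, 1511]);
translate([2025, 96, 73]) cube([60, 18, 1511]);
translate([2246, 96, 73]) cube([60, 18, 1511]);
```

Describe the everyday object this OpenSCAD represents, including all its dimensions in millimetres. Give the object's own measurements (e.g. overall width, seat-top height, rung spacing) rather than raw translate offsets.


A fence section. Two 96×96 mm posts, 1640 mm tall, stand on the floor with a clear span of 2377 mm between their inner faces. Two horizontal rails of 96×96 mm section span the gap between the posts with their undersides at z = 230 mm and z = 1355 mm, flush with the posts' −y face. 10 pickets, each 60 mm wide, 18 mm thick and 1511 mm tall, are fixed to the +y face of the rails with their bottoms at z = 73 mm, spaced across the span with a 161 mm gap after the −x post and between neighbouring pickets, with 167 mm left before the +x post.


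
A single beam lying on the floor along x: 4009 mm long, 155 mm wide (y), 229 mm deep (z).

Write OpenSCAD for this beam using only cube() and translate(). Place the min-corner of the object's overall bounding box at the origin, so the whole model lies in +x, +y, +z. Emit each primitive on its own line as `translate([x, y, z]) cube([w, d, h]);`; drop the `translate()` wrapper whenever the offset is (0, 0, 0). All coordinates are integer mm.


cube([4009, 155, 229]);


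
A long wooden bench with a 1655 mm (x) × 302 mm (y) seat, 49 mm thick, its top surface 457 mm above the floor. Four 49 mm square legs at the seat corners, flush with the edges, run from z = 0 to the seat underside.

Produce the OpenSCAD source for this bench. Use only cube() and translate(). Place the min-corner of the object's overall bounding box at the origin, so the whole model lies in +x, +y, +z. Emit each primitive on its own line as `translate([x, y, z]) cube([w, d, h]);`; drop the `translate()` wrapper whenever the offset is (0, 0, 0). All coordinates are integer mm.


translate([0, 0, 408]) cube([1655, 302, 49]);
cube([49, 49, 408]);
translate([0, 253, 0]) cube([49, 49, 408]);
translate([1606, 0, 0]) cube([49, 49, 408]);
translate([1606, 253, 0]) cube([49, 49, 408]);


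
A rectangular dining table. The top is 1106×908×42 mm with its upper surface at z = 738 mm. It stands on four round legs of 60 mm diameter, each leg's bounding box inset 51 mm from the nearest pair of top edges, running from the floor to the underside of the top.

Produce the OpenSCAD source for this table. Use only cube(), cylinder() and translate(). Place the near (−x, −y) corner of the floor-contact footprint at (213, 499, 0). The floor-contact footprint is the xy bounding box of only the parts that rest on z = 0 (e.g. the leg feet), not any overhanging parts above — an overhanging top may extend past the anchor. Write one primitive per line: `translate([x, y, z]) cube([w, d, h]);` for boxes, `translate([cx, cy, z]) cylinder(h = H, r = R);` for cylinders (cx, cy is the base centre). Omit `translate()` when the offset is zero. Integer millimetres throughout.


translate([162, 448, 696]) cube([1106, 908, 42]);
translate([243, 529, 0]) cylinder(h = 696, r = 30);
translate([1187, 529, 0]) cylinder(h = 696, r = 30);
translate([243, 1275, 0]) cylinder(h = 696, r = 30);
translate([1187, 1275, 0]) cylinder(h = 696, r = 30);


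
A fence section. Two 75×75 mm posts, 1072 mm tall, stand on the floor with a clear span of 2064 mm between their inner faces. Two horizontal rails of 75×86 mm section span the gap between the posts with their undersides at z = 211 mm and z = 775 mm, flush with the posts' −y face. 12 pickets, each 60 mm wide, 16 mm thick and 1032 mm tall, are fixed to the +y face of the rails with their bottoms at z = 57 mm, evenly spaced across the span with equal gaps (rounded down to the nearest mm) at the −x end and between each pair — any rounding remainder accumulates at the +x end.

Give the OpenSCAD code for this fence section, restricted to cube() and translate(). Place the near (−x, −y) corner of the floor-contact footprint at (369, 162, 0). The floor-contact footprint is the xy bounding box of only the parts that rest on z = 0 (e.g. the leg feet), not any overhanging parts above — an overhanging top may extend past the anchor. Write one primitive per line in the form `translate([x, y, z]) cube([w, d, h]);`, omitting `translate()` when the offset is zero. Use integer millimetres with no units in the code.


translate([369, 162, 0]) cube([75, 75, 1072]);
translate([2508, 162, 0]) cube([75, 75, 1072]);
translate([444, 162, 211]) cube([2064, 75, 86]);
translate([444, 162, 775]) cube([2064, 75, 86]);
translate([547, 237, 57]) cube([60, 16, 1032]);
translate([710, 237, 57]) cube([60, 16, 1032]);
translate([873, 237, 57]) cube([60, 16, 1032]);
translate([1036, 237, 57]) cube([60, 16, 1032]);
translate([1199, 237, 57]) cube([60, 16, 1032]);
translate([1362, 237, 57]) cube([60, 16, 1032]);
translate([1525, 237, 57]) cube([60, 16, 1032]);
translate([1688, 237, 57]) cube([60, 16, 1032]);
translate([1851, 237, 57]) cube([60, 16, 1032]);
translate([2014, 237, 57]) cube([60, 16, 1032]);
translate([2177, 237, 57]) cube([60, 16, 1032]);
translate([2340, 237, 57]) cube([60, 16, 1032]);


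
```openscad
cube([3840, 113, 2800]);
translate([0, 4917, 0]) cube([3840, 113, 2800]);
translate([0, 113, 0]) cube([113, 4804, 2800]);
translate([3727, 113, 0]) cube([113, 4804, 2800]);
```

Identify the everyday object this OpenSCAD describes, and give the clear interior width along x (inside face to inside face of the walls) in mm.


A house (or room) frame. The interior width is 3614 mm.

Four 2800 mm walls enclosing a rectangle with no floor or roof — a room or house frame. Outside width is 3840 mm and wall thickness is 113 mm, so the interior width is 3840 − 2 × 113 = 3614 mm.


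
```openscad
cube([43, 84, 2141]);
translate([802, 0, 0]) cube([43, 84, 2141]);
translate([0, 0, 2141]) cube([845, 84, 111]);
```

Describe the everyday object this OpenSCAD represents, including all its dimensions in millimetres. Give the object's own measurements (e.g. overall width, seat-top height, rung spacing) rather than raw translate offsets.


A door frame. The clear opening is 759 mm wide and 2141 mm high. Two 43 mm wide jambs, 84 mm deep, stand either side of the opening from the floor to the top of the opening. A 111 mm thick head sits across the top of both jambs, spanning the full outside width of the frame.


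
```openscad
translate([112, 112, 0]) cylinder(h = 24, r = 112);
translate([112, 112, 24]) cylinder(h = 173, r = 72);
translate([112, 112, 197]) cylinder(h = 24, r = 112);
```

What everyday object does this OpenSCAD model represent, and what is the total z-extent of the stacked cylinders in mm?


A spool. The overall height is 221 mm.

Three coaxial cylinders, large–small–large — a spool. Two 24 mm flanges and a 173 mm core give 24 + 173 + 24 = 221 mm.


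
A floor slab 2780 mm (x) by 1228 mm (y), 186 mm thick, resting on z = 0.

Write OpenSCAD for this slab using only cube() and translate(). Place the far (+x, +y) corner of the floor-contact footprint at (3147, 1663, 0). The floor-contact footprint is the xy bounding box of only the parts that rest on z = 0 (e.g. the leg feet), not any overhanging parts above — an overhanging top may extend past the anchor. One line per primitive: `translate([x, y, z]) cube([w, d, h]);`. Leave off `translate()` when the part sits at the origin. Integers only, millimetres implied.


translate([367, 435, 0]) cube([2780, 1228, 186]);


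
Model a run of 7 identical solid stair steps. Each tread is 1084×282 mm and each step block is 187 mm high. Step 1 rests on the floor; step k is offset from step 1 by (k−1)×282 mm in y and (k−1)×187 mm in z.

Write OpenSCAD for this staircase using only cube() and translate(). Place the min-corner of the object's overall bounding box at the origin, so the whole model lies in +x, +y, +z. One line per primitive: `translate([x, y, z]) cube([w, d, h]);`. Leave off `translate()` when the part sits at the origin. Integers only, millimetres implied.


cube([1084, 282, 187]);
translate([0, 282, 187]) cube([1084, 282, 187]);
translate([0, 564, 374]) cube([1084, 282, 187]);
translate([0, 846, 561]) cube([1084, 282, 187]);
translate([0, 1128, 748]) cube([1084, 282, 187]);
translate([0, 1410, 935]) cube([1084, 282, 187]);
translate([0, 1692, 1122]) cube([1084, 282, 187]);


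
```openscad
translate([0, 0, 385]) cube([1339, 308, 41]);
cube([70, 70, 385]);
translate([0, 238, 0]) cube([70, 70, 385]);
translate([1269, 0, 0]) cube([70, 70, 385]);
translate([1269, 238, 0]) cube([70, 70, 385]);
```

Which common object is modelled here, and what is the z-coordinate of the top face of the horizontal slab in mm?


A bench. The seat-top height is 426 mm.

A long slab on four corner posts — a bench. The slab sits at z = 385 with thickness 41, so the top is 385 + 41 = 426 mm.


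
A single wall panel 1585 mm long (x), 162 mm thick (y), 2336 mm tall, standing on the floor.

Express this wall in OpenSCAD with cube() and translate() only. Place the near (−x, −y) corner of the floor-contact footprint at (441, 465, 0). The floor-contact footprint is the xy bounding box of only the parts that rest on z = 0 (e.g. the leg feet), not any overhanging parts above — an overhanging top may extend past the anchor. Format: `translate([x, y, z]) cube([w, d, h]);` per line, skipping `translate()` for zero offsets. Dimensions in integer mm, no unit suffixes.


translate([441, 465, 0]) cube([1585, 162, 2336]);


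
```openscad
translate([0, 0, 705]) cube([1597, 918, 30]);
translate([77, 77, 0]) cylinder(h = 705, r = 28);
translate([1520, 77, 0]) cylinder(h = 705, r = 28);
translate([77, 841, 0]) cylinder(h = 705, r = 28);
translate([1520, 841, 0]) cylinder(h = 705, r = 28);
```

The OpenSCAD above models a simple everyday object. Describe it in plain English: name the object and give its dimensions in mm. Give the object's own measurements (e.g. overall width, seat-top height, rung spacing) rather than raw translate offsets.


A rectangular dining table. The top is 1597×918×30 mm with its upper surface at z = 735 mm. It stands on four round legs of 56 mm diameter, each leg's bounding box inset 49 mm from the nearest pair of top edges, running from the floor to the underside of the top.


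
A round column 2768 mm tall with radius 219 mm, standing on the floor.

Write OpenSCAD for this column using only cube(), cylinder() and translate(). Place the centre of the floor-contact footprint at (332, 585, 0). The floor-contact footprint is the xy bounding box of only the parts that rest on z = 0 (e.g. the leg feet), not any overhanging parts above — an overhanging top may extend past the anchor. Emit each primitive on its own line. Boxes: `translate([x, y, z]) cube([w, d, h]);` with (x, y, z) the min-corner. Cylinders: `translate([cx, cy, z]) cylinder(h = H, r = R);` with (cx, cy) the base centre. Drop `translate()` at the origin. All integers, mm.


translate([332, 585, 0]) cylinder(h = 2768, r = 219);


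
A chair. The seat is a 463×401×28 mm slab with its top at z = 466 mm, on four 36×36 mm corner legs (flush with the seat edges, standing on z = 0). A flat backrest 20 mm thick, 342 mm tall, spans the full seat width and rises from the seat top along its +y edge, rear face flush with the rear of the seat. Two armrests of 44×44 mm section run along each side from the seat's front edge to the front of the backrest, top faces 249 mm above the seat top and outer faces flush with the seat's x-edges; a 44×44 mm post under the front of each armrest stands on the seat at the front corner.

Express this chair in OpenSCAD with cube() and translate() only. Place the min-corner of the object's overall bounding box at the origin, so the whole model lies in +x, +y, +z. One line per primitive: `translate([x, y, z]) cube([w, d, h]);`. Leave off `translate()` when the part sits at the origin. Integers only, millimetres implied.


translate([0, 0, 438]) cube([463, 401, 28]);
cube([36, 36, 438]);
translate([427, 0, 0]) cube([36, 36, 438]);
translate([0, 365, 0]) cube([36, 36, 438]);
translate([427, 365, 0]) cube([36, 36, 438]);
translate([0, 381, 466]) cube([463, 20, 342]);
translate([0, 0, 671]) cube([44, 381, 44]);
translate([419, 0, 671]) cube([44, 381, 44]);
translate([0, 0, 466]) cube([44, 44, 205]);
translate([419, 0, 466]) cube([44, 44, 205]);


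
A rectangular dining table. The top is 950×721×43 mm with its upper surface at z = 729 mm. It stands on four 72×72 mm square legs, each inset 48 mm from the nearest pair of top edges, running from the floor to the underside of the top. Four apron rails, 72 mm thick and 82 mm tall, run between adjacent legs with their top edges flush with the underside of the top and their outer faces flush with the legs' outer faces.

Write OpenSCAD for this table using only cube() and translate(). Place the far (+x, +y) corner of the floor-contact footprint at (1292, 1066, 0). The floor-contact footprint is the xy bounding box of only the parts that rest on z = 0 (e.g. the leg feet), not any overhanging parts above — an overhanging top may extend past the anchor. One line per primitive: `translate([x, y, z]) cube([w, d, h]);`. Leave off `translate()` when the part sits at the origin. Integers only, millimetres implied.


// leg_h = 729 - 43 = 686
// apron z = 686 - 82 = 604
translate([390, 393, 686]) cube([950, 721, 43]);
translate([438, 441, 0]) cube([72, 72, 686]);
translate([1220, 441, 0]) cube([72, 72, 686]);
translate([438, 994, 0]) cube([72, 72, 686]);
translate([1220, 994, 0]) cube([72, 72, 686]);
translate([510, 441, 604]) cube([710, 72, 82]);
translate([510, 994, 604]) cube([710, 72, 82]);
translate([438, 513, 604]) cube([72, 481, 82]);
translate([1220, 513, 604]) cube([72, 481, 82]);


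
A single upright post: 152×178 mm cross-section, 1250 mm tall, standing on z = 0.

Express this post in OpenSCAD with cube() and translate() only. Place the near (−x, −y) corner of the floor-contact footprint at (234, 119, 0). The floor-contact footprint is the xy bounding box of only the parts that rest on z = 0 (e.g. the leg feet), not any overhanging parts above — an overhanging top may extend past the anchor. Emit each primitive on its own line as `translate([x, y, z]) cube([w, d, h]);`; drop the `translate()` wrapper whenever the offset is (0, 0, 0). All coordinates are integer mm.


translate([234, 119, 0]) cube([152, 178, 1250]);


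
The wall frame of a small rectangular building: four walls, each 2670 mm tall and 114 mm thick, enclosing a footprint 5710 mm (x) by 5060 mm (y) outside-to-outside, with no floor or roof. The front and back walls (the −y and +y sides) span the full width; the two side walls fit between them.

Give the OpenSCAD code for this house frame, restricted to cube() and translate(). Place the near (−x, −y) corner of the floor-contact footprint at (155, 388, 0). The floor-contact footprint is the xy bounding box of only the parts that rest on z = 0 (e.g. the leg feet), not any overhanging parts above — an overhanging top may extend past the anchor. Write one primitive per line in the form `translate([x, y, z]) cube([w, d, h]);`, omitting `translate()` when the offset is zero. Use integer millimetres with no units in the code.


translate([155, 388, 0]) cube([5710, 114, 2670]);
translate([155, 5334, 0]) cube([5710, 114, 2670]);
translate([155, 502, 0]) cube([114, 4832, 2670]);
translate([5751, 502, 0]) cube([114, 4832, 2670]);


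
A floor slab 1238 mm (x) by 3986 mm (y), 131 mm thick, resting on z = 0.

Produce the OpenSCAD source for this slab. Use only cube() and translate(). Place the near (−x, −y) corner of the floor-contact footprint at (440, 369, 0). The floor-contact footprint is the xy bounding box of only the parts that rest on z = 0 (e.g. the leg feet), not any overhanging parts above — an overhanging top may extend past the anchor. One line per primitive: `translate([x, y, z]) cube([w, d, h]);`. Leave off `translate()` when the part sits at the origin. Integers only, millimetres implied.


translate([440, 369, 0]) cube([1238, 3986, 131]);


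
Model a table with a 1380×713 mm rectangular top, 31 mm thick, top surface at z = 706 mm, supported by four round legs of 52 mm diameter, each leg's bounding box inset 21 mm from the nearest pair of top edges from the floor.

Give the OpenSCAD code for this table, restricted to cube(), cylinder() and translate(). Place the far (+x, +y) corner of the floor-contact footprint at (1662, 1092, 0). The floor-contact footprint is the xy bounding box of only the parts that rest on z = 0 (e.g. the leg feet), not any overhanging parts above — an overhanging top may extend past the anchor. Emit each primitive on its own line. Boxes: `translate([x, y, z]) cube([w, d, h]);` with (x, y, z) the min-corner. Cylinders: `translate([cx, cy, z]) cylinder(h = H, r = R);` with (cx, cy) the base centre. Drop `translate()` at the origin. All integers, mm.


// leg_h = 706 - 31 = 675
translate([303, 400, 675]) cube([1380, 713, 31]);
translate([350, 447, 0]) cylinder(h = 675, r = 26);
translate([1636, 447, 0]) cylinder(h = 675, r = 26);
translate([350, 1066, 0]) cylinder(h = 675, r = 26);
translate([1636, 1066, 0]) cylinder(h = 675, r = 26);


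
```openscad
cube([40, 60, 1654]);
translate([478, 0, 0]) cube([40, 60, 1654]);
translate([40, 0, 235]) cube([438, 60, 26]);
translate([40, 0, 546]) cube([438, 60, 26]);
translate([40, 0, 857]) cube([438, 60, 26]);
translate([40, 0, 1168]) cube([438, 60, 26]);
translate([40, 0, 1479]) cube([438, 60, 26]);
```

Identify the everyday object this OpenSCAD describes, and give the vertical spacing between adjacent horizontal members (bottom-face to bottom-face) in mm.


A ladder. The rung spacing is 311 mm.

Two tall 40×60 posts with 5 short bars between them — a ladder. Adjacent rungs sit at z = 235 and z = 546, so the spacing is 546 − 235 = 311 mm.


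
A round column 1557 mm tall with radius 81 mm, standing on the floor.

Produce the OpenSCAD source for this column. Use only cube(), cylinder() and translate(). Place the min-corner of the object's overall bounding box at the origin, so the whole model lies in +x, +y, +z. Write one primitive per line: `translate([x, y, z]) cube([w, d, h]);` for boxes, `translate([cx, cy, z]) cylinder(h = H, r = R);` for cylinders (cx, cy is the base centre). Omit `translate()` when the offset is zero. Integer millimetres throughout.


translate([81, 81, 0]) cylinder(h = 1557, r = 81);


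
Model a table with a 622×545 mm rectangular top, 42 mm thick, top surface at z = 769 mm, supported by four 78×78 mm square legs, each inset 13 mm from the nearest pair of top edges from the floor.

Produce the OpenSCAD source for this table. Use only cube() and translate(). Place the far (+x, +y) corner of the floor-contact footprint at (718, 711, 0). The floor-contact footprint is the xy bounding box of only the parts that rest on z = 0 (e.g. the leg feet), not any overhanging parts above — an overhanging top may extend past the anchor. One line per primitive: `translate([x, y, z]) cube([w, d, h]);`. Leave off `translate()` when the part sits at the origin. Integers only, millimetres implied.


translate([109, 179, 727]) cube([622, 545, 42]);
translate([122, 192, 0]) cube([78, 78, 727]);
translate([640, 192, 0]) cube([78, 78, 727]);
translate([122, 633, 0]) cube([78, 78, 727]);
translate([640, 633, 0]) cube([78, 78, 727]);


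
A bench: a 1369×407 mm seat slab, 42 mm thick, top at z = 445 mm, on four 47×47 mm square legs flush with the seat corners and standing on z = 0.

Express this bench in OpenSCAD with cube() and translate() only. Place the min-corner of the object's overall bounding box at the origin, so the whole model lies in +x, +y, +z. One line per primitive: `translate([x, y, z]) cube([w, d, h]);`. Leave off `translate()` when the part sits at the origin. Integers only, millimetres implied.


// leg_h = 445 − 42 = 403
translate([0, 0, 403]) cube([1369, 407, 42]);
cube([47, 47, 403]);
translate([0, 360, 0]) cube([47, 47, 403]);
translate([1322, 0, 0]) cube([47, 47, 403]);
translate([1322, 360, 0]) cube([47, 47, 403]);


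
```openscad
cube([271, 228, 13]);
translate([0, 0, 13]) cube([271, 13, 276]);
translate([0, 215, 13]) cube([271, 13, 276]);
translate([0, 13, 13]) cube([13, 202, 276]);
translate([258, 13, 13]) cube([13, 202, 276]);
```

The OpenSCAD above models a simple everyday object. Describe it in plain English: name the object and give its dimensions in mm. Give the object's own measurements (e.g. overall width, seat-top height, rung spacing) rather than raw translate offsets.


An open-topped rectangular box: outside dimensions 271×228×289 mm, with a uniform wall and base thickness of 13 mm. The base is a full 271×228 slab on the floor; four walls sit on top of the base. The front and back walls (the −y and +y sides) span the full width; the two side walls fit between them.


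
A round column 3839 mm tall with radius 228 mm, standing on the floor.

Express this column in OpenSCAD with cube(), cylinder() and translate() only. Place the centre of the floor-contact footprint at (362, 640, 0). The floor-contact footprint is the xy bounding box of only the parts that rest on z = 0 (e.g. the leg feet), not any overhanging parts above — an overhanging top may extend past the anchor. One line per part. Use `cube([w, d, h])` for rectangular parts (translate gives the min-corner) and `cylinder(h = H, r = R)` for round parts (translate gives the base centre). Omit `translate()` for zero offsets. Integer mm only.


translate([362, 640, 0]) cylinder(h = 3839, r = 228);


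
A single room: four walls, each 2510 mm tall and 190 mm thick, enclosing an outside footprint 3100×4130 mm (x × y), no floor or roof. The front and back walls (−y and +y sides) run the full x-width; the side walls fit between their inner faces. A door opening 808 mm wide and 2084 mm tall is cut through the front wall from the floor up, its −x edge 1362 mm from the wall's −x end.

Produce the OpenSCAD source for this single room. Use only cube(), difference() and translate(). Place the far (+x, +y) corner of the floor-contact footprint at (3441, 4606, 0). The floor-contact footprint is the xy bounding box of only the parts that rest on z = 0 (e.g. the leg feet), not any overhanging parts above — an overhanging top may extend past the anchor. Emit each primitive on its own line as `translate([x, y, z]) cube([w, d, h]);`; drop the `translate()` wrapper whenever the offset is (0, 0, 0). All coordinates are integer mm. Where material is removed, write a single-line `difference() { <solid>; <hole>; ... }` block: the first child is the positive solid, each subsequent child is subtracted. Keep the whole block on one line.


difference() { translate([341, 476, 0]) cube([3100, 190, 2510]); translate([1703, 476, 0]) cube([808, 190, 2084]); }
translate([341, 4416, 0]) cube([3100, 190, 2510]);
translate([341, 666, 0]) cube([190, 3750, 2510]);
translate([3251, 666, 0]) cube([190, 3750, 2510]);


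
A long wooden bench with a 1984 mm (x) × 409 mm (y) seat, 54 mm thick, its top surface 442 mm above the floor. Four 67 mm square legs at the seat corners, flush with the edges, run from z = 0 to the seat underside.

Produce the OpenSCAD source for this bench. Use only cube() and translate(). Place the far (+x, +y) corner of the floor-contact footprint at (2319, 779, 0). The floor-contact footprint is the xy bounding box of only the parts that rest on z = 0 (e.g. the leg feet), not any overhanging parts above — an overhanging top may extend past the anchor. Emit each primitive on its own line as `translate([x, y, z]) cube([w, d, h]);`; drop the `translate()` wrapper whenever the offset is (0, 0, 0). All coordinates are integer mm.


// leg_h = 442 − 54 = 388
translate([335, 370, 388]) cube([1984, 409, 54]);
translate([335, 370, 0]) cube([67, 67, 388]);
translate([335, 712, 0]) cube([67, 67, 388]);
translate([2252, 370, 0]) cube([67, 67, 388]);
translate([2252, 712, 0]) cube([67, 67, 388]);


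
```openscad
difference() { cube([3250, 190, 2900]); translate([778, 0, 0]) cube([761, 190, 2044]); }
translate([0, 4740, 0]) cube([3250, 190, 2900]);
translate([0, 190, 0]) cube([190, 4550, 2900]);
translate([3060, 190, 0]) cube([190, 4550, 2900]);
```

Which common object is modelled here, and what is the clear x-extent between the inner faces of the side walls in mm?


A single room. The interior width is 2870 mm.

Four walls enclosing a rectangle with a door in the front wall — a room. Outside width 3250 minus two 190 mm walls gives 2870 mm.


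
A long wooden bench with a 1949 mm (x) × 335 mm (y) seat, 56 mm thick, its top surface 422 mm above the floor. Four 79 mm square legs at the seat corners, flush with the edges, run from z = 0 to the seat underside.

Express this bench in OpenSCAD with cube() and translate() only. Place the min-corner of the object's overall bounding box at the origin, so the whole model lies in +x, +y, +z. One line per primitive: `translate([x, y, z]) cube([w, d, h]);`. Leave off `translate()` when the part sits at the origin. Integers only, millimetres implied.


translate([0, 0, 366]) cube([1949, 335, 56]);
cube([79, 79, 366]);
translate([0, 256, 0]) cube([79, 79, 366]);
translate([1870, 0, 0]) cube([79, 79, 366]);
translate([1870, 256, 0]) cube([79, 79, 366]);


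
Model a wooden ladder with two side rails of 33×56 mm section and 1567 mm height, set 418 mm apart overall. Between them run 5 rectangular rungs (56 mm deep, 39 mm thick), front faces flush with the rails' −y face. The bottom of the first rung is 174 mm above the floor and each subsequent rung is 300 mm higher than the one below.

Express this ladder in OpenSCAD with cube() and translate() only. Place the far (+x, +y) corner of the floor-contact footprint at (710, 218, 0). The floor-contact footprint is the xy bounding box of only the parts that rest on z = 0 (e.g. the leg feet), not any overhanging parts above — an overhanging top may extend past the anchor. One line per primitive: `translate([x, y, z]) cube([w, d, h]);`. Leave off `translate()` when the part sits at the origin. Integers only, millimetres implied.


translate([292, 162, 0]) cube([33, 56, 1567]);
translate([677, 162, 0]) cube([33, 56, 1567]);
translate([325, 162, 174]) cube([352, 56, 39]);
translate([325, 162, 474]) cube([352, 56, 39]);
translate([325, 162, 774]) cube([352, 56, 39]);
translate([325, 162, 1074]) cube([352, 56, 39]);
translate([325, 162, 1374]) cube([352, 56, 39]);


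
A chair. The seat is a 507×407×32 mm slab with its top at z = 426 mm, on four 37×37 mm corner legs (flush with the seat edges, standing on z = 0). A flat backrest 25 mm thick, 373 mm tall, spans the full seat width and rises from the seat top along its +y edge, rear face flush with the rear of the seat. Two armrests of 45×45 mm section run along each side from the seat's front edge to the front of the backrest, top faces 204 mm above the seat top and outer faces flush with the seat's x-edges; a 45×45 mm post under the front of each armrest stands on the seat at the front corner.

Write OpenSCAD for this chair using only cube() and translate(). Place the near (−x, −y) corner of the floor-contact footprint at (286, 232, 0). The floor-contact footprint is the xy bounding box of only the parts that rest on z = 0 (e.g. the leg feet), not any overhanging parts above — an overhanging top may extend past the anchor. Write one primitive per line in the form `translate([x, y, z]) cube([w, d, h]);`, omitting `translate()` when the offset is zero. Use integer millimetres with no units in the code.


// leg_h = 426 - 32 = 394
// arm post h = 204 - 45 = 159
translate([286, 232, 394]) cube([507, 407, 32]);
translate([286, 232, 0]) cube([37, 37, 394]);
translate([756, 232, 0]) cube([37, 37, 394]);
translate([286, 602, 0]) cube([37, 37, 394]);
translate([756, 602, 0]) cube([37, 37, 394]);
translate([286, 614, 426]) cube([507, 25, 373]);
translate([286, 232, 585]) cube([45, 382, 45]);
translate([748, 232, 585]) cube([45, 382, 45]);
translate([286, 232, 426]) cube([45, 45, 159]);
translate([748, 232, 426]) cube([45, 45, 159]);


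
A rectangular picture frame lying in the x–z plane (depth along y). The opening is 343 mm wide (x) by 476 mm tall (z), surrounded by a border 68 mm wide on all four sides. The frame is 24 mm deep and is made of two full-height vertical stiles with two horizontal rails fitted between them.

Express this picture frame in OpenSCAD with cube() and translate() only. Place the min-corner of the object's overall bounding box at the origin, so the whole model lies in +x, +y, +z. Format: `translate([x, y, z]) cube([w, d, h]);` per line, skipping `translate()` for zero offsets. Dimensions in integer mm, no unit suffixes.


cube([68, 24, 612]);
translate([411, 0, 0]) cube([68, 24, 612]);
translate([68, 0, 0]) cube([343, 24, 68]);
translate([68, 0, 544]) cube([343, 24, 68]);


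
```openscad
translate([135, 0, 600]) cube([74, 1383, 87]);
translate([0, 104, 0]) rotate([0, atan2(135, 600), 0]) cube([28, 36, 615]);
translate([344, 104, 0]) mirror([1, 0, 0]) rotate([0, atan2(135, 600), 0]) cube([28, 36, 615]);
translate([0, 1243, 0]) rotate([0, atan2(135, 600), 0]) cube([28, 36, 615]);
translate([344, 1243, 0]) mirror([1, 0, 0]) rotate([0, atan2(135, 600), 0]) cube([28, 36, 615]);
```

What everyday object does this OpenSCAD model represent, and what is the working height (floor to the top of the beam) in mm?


A sawhorse. The overall height is 687 mm.

A beam across two mirrored pairs of raked legs — a sawhorse. The beam's underside is at z = 600 (matching the legs' vertical rise in atan2(135, 600)) and the beam is 87 mm tall, so its top is at 600 + 87 = 687 mm. The raked legs top out at the beam's underside, so that is the highest point.


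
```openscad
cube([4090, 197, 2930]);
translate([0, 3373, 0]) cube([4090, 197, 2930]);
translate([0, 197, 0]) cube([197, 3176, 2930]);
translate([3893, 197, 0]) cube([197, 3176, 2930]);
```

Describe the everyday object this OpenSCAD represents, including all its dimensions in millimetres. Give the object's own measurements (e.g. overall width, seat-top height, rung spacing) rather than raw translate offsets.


The wall frame of a small rectangular building: four walls, each 2930 mm tall and 197 mm thick, enclosing a footprint 4090 mm (x) by 3570 mm (y) outside-to-outside, with no floor or roof. The front and back walls (the −y and +y sides) span the full width; the two side walls fit between them.


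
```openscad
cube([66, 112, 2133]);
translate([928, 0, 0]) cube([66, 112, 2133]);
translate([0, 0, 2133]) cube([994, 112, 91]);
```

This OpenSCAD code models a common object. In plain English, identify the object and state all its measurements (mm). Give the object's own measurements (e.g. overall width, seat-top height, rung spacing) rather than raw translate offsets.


A door frame. The clear opening is 862 mm wide and 2133 mm high. Two 66 mm wide jambs, 112 mm deep, stand either side of the opening from the floor to the top of the opening. A 91 mm thick head sits across the top of both jambs, spanning the full outside width of the frame.


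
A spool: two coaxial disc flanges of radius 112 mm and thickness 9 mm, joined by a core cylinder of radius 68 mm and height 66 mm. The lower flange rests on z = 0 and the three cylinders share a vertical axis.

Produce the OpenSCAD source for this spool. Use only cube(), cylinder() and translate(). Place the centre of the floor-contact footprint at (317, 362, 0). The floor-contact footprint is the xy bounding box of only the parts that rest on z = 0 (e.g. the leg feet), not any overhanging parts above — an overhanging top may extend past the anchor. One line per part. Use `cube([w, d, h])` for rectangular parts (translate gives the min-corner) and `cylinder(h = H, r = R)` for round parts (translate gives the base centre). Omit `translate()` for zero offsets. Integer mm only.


translate([317, 362, 0]) cylinder(h = 9, r = 112);
translate([317, 362, 9]) cylinder(h = 66, r = 68);
translate([317, 362, 75]) cylinder(h = 9, r = 112);


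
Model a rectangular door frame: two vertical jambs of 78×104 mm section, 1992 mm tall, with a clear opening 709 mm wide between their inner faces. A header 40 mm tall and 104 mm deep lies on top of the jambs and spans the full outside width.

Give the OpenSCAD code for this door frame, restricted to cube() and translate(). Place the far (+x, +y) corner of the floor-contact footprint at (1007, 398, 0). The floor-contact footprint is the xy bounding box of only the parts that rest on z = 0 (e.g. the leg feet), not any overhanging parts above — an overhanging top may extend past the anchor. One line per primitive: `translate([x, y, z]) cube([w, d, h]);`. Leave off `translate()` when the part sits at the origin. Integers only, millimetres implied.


translate([142, 294, 0]) cube([78, 104, 1992]);
translate([929, 294, 0]) cube([78, 104, 1992]);
translate([142, 294, 1992]) cube([865, 104, 40]);


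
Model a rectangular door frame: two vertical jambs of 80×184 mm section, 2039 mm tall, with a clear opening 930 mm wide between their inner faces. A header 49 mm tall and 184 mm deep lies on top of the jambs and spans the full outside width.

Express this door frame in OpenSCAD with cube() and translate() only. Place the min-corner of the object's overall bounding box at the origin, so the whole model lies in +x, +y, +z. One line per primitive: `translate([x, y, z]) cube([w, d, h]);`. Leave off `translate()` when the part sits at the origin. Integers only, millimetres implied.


cube([80, 184, 2039]);
translate([1010, 0, 0]) cube([80, 184, 2039]);
translate([0, 0, 2039]) cube([1090, 184, 49]);
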